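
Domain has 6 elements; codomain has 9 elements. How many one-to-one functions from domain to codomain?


An injection sends each of |A| = 6 inputs to a distinct output in B.
# injections = |B|·(|B|-1)·…·(|B|-|A|+1) = 9! / (9 - 6)!
= 9 × 8 × 7 × 6 × 5 × 4
= 60480

Number of injections = 60480


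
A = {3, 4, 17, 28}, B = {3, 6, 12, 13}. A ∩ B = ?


A ∩ B = elements in both A and B
A = {3, 4, 17, 28}
B = {3, 6, 12, 13}
A ∩ B = {3}

A ∩ B = {3}


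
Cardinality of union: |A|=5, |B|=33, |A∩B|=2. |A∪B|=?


|A ∪ B| = |A| + |B| - |A ∩ B|
= 5 + 33 - 2
= 36

|A ∪ B| = 36


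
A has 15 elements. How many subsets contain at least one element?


Total subsets = 2^n = 2^15 = 32768
Non-empty subsets exclude the empty set: 2^n - 1
= 32768 - 1
= 32767

Number of non-empty subsets = 32767


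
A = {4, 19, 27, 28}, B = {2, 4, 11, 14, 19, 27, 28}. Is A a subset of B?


A ⊆ B means every element of A is in B.
All elements of A are in B.
So A ⊆ B.

Yes, A ⊆ B


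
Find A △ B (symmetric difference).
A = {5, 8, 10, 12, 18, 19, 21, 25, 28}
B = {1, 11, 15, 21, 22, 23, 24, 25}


A △ B = (A \ B) ∪ (B \ A) = elements in exactly one of A or B
A \ B = {5, 8, 10, 12, 18, 19, 28}
B \ A = {1, 11, 15, 22, 23, 24}
A △ B = {1, 5, 8, 10, 11, 12, 15, 18, 19, 22, 23, 24, 28}

A △ B = {1, 5, 8, 10, 11, 12, 15, 18, 19, 22, 23, 24, 28}


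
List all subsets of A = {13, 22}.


|A| = 2, so |P(A)| = 2^2 = 4
Enumerate subsets by cardinality (0 to 2):
∅, {13}, {22}, {13, 22}

P(A) has 4 subsets: ∅, {13}, {22}, {13, 22}


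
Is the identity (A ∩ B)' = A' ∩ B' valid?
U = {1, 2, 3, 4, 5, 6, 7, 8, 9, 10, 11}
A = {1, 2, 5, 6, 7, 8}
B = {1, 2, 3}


LHS: A ∩ B = {1, 2}
(A ∩ B)' = U \ (A ∩ B) = {3, 4, 5, 6, 7, 8, 9, 10, 11}
A' = {3, 4, 9, 10, 11}, B' = {4, 5, 6, 7, 8, 9, 10, 11}
Claimed RHS: A' ∩ B' = {4, 9, 10, 11}
Identity is INVALID: LHS = {3, 4, 5, 6, 7, 8, 9, 10, 11} but the RHS claimed here equals {4, 9, 10, 11}. The correct form is (A ∩ B)' = A' ∪ B'.

Identity is invalid: (A ∩ B)' = {3, 4, 5, 6, 7, 8, 9, 10, 11} but A' ∩ B' = {4, 9, 10, 11}. The correct De Morgan law is (A ∩ B)' = A' ∪ B'.


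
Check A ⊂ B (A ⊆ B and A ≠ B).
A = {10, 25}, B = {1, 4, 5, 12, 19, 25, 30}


A ⊂ B requires: A ⊆ B AND A ≠ B.
A ⊆ B? No
A ⊄ B, so A is not a proper subset.

No, A is not a proper subset of B


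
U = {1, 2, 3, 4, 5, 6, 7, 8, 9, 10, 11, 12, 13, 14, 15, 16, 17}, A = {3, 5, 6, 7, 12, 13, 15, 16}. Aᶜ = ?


Aᶜ = U \ A = elements in U but not in A
U = {1, 2, 3, 4, 5, 6, 7, 8, 9, 10, 11, 12, 13, 14, 15, 16, 17}
A = {3, 5, 6, 7, 12, 13, 15, 16}
Aᶜ = {1, 2, 4, 8, 9, 10, 11, 14, 17}

Aᶜ = {1, 2, 4, 8, 9, 10, 11, 14, 17}


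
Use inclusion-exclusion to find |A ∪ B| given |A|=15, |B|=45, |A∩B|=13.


|A ∪ B| = |A| + |B| - |A ∩ B|
= 15 + 45 - 13
= 47

|A ∪ B| = 47


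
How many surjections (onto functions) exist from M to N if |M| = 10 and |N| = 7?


n = |M| = 10, k = |N| = 7. Surjections via inclusion-exclusion:
S(n,k) = Σ(-1)^i × C(k,i) × (k-i)^n, i=0 to k
i=0: (-1)^0×C(7,0)×7^10 = 282475249
i=1: (-1)^1×C(7,1)×6^10 = -423263232
i=2: (-1)^2×C(7,2)×5^10 = 205078125
i=3: (-1)^3×C(7,3)×4^10 = -36700160
i=4: (-1)^4×C(7,4)×3^10 = 2066715
i=5: (-1)^5×C(7,5)×2^10 = -21504
i=6: (-1)^6×C(7,6)×1^10 = 7
i=7: (-1)^7×C(7,7)×0^10 = 0
Total = 29635200

Number of surjections = 29635200


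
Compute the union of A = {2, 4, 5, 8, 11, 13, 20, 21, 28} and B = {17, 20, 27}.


A ∪ B = all elements in A or B (or both)
A = {2, 4, 5, 8, 11, 13, 20, 21, 28}
B = {17, 20, 27}
A ∪ B = {2, 4, 5, 8, 11, 13, 17, 20, 21, 27, 28}

A ∪ B = {2, 4, 5, 8, 11, 13, 17, 20, 21, 27, 28}


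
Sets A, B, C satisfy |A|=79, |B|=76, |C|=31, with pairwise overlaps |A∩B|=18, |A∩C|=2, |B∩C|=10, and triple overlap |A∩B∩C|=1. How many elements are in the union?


|A∪B∪C| = |A|+|B|+|C| - |A∩B|-|A∩C|-|B∩C| + |A∩B∩C|
= 79+76+31 - 18-2-10 + 1
= 186 - 30 + 1
= 157

|A ∪ B ∪ C| = 157


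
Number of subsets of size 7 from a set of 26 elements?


C(n,k) = n! / (k!(n-k)!)
C(26,7) = 26! / (7!19!)
= 657800

C(26,7) = 657800


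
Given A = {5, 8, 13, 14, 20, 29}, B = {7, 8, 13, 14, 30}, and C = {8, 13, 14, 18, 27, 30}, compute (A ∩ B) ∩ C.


A ∩ B = {8, 13, 14}
(A ∩ B) ∩ C = {8, 13, 14}

A ∩ B ∩ C = {8, 13, 14}


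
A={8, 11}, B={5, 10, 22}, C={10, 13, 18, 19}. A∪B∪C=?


A ∪ B = {5, 8, 10, 11, 22}
(A ∪ B) ∪ C = {5, 8, 10, 11, 13, 18, 19, 22}

A ∪ B ∪ C = {5, 8, 10, 11, 13, 18, 19, 22}


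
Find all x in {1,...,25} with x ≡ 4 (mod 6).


Checking each candidate:
Condition: x in {1,...,25} with x ≡ 4 (mod 6)
Result = {4, 10, 16, 22}

{4, 10, 16, 22}


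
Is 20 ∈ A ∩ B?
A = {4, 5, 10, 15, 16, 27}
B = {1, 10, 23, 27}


A = {4, 5, 10, 15, 16, 27}, B = {1, 10, 23, 27}
A ∩ B = elements in both A and B
A ∩ B = {10, 27}
Checking if 20 ∈ A ∩ B
20 is not in A ∩ B → False

20 ∉ A ∩ B


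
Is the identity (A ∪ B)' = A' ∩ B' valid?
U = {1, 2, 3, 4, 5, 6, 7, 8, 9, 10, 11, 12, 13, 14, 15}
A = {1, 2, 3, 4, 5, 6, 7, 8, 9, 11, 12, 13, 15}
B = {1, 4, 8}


LHS: A ∪ B = {1, 2, 3, 4, 5, 6, 7, 8, 9, 11, 12, 13, 15}
(A ∪ B)' = U \ (A ∪ B) = {10, 14}
A' = {10, 14}, B' = {2, 3, 5, 6, 7, 9, 10, 11, 12, 13, 14, 15}
Claimed RHS: A' ∩ B' = {10, 14}
Identity is VALID: LHS = RHS = {10, 14} ✓

Identity is valid. (A ∪ B)' = A' ∩ B' = {10, 14}


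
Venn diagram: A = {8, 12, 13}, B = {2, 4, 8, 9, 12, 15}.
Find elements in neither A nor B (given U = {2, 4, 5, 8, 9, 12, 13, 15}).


A = {8, 12, 13}
B = {2, 4, 8, 9, 12, 15}
Region: in neither A nor B (given U = {2, 4, 5, 8, 9, 12, 13, 15})
Elements: {5}

Elements in neither A nor B (given U = {2, 4, 5, 8, 9, 12, 13, 15}): {5}


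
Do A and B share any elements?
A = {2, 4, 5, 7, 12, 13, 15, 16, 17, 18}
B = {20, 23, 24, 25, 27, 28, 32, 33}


Disjoint means A ∩ B = ∅.
A ∩ B = ∅
A ∩ B = ∅, so A and B are disjoint.

No — A and B share no elements (A ∩ B = ∅), so they are disjoint


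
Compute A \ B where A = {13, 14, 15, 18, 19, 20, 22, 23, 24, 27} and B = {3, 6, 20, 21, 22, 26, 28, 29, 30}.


A \ B = elements in A but not in B
A = {13, 14, 15, 18, 19, 20, 22, 23, 24, 27}
B = {3, 6, 20, 21, 22, 26, 28, 29, 30}
Remove from A any elements in B
A \ B = {13, 14, 15, 18, 19, 23, 24, 27}

A \ B = {13, 14, 15, 18, 19, 23, 24, 27}


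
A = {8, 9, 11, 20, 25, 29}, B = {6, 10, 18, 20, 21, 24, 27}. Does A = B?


Two sets are equal iff they have exactly the same elements.
A = {8, 9, 11, 20, 25, 29}
B = {6, 10, 18, 20, 21, 24, 27}
Differences: {6, 8, 9, 10, 11, 18, 21, 24, 25, 27, 29}
A ≠ B

No, A ≠ B


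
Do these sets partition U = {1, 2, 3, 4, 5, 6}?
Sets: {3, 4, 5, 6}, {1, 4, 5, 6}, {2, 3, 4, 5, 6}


A partition requires: (1) non-empty parts, (2) pairwise disjoint, (3) union = U
Parts: {3, 4, 5, 6}, {1, 4, 5, 6}, {2, 3, 4, 5, 6}
Union of parts: {1, 2, 3, 4, 5, 6}
U = {1, 2, 3, 4, 5, 6}
All non-empty? True
Pairwise disjoint? False
Covers U? True

No, not a valid partition


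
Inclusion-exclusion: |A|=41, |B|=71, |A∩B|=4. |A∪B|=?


|A ∪ B| = |A| + |B| - |A ∩ B|
= 41 + 71 - 4
= 108

|A ∪ B| = 108


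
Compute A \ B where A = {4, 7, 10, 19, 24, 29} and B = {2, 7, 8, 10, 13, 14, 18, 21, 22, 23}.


A \ B = elements in A but not in B
A = {4, 7, 10, 19, 24, 29}
B = {2, 7, 8, 10, 13, 14, 18, 21, 22, 23}
Remove from A any elements in B
A \ B = {4, 19, 24, 29}

A \ B = {4, 19, 24, 29}


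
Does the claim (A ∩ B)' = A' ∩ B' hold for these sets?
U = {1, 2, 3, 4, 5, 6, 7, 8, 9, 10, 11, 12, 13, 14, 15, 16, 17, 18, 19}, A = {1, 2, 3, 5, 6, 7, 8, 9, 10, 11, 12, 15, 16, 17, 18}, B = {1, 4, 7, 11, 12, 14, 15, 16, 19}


LHS: A ∩ B = {1, 7, 11, 12, 15, 16}
(A ∩ B)' = U \ (A ∩ B) = {2, 3, 4, 5, 6, 8, 9, 10, 13, 14, 17, 18, 19}
A' = {4, 13, 14, 19}, B' = {2, 3, 5, 6, 8, 9, 10, 13, 17, 18}
Claimed RHS: A' ∩ B' = {13}
Identity is INVALID: LHS = {2, 3, 4, 5, 6, 8, 9, 10, 13, 14, 17, 18, 19} but the RHS claimed here equals {13}. The correct form is (A ∩ B)' = A' ∪ B'.

Identity is invalid: (A ∩ B)' = {2, 3, 4, 5, 6, 8, 9, 10, 13, 14, 17, 18, 19} but A' ∩ B' = {13}. The correct De Morgan law is (A ∩ B)' = A' ∪ B'.


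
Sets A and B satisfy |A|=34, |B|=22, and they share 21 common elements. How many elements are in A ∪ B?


|A ∪ B| = |A| + |B| - |A ∩ B|
= 34 + 22 - 21
= 35

|A ∪ B| = 35


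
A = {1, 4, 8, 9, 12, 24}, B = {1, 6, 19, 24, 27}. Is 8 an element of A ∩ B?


A = {1, 4, 8, 9, 12, 24}, B = {1, 6, 19, 24, 27}
A ∩ B = elements in both A and B
A ∩ B = {1, 24}
Checking if 8 ∈ A ∩ B
8 is not in A ∩ B → False

8 ∉ A ∩ B


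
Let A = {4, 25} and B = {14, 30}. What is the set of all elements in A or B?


A ∪ B = all elements in A or B (or both)
A = {4, 25}
B = {14, 30}
A ∪ B = {4, 14, 25, 30}

A ∪ B = {4, 14, 25, 30}


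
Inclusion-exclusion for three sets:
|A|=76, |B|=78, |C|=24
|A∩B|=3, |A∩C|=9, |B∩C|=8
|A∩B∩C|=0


|A∪B∪C| = |A|+|B|+|C| - |A∩B|-|A∩C|-|B∩C| + |A∩B∩C|
= 76+78+24 - 3-9-8 + 0
= 178 - 20 + 0
= 158

|A ∪ B ∪ C| = 158


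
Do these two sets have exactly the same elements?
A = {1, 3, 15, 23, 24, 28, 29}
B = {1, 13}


Two sets are equal iff they have exactly the same elements.
A = {1, 3, 15, 23, 24, 28, 29}
B = {1, 13}
Differences: {3, 13, 15, 23, 24, 28, 29}
A ≠ B

No, A ≠ B


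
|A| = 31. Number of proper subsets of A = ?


Total subsets = 2^n = 2^31 = 2147483648
Proper subsets exclude the set itself: 2^n - 1
= 2147483648 - 1
= 2147483647

Number of proper subsets = 2147483647


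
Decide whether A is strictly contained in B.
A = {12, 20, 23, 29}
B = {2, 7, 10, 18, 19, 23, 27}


A ⊂ B requires: A ⊆ B AND A ≠ B.
A ⊆ B? No
A ⊄ B, so A is not a proper subset.

No, A is not a proper subset of B


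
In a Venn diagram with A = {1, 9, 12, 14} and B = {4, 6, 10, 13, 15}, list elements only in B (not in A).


A = {1, 9, 12, 14}
B = {4, 6, 10, 13, 15}
Region: only in B (not in A)
Elements: {4, 6, 10, 13, 15}

Elements only in B (not in A): {4, 6, 10, 13, 15}


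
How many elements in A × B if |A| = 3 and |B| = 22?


|A × B| = |A| × |B|
= 3 × 22
= 66

|A × B| = 66


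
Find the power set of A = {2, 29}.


|A| = 2, so |P(A)| = 2^2 = 4
Enumerate subsets by cardinality (0 to 2):
∅, {2}, {29}, {2, 29}

P(A) has 4 subsets: ∅, {2}, {29}, {2, 29}


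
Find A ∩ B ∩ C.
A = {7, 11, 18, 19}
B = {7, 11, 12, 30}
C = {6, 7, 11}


A ∩ B = {7, 11}
(A ∩ B) ∩ C = {7, 11}

A ∩ B ∩ C = {7, 11}


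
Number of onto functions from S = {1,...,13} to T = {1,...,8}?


n = |S| = 13, k = |T| = 8. Surjections via inclusion-exclusion:
S(n,k) = Σ(-1)^i × C(k,i) × (k-i)^n, i=0 to k
i=0: (-1)^0×C(8,0)×8^13 = 549755813888
i=1: (-1)^1×C(8,1)×7^13 = -775112083256
i=2: (-1)^2×C(8,2)×6^13 = 365699432448
i=3: (-1)^3×C(8,3)×5^13 = -68359375000
i=4: (-1)^4×C(8,4)×4^13 = 4697620480
i=5: (-1)^5×C(8,5)×3^13 = -89282088
i=6: (-1)^6×C(8,6)×2^13 = 229376
i=7: (-1)^7×C(8,7)×1^13 = -8
i=8: (-1)^8×C(8,8)×0^13 = 0
Total = 76592355840

Number of surjections = 76592355840


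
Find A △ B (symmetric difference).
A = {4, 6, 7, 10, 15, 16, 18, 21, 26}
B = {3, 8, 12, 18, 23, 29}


A △ B = (A \ B) ∪ (B \ A) = elements in exactly one of A or B
A \ B = {4, 6, 7, 10, 15, 16, 21, 26}
B \ A = {3, 8, 12, 23, 29}
A △ B = {3, 4, 6, 7, 8, 10, 12, 15, 16, 21, 23, 26, 29}

A △ B = {3, 4, 6, 7, 8, 10, 12, 15, 16, 21, 23, 26, 29}


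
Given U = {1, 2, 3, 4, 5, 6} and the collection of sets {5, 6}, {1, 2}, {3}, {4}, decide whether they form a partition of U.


A partition requires: (1) non-empty parts, (2) pairwise disjoint, (3) union = U
Parts: {5, 6}, {1, 2}, {3}, {4}
Union of parts: {1, 2, 3, 4, 5, 6}
U = {1, 2, 3, 4, 5, 6}
All non-empty? True
Pairwise disjoint? True
Covers U? True

Yes, valid partition


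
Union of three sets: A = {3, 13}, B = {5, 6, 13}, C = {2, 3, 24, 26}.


A ∪ B = {3, 5, 6, 13}
(A ∪ B) ∪ C = {2, 3, 5, 6, 13, 24, 26}

A ∪ B ∪ C = {2, 3, 5, 6, 13, 24, 26}


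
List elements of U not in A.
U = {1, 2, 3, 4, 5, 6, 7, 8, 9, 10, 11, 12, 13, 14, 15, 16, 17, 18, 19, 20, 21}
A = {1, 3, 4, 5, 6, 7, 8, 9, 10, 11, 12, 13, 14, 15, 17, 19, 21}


Aᶜ = U \ A = elements in U but not in A
U = {1, 2, 3, 4, 5, 6, 7, 8, 9, 10, 11, 12, 13, 14, 15, 16, 17, 18, 19, 20, 21}
A = {1, 3, 4, 5, 6, 7, 8, 9, 10, 11, 12, 13, 14, 15, 17, 19, 21}
Aᶜ = {2, 16, 18, 20}

Aᶜ = {2, 16, 18, 20}


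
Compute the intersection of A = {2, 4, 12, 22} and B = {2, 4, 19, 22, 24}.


A ∩ B = elements in both A and B
A = {2, 4, 12, 22}
B = {2, 4, 19, 22, 24}
A ∩ B = {2, 4, 22}

A ∩ B = {2, 4, 22}


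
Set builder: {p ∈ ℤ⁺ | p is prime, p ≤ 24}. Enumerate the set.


Checking each candidate:
Condition: primes ≤ 24
Result = {2, 3, 5, 7, 11, 13, 17, 19, 23}

{2, 3, 5, 7, 11, 13, 17, 19, 23}


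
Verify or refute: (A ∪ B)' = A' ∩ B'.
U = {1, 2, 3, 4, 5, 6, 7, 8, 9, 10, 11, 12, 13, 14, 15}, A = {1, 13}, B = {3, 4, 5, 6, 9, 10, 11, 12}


LHS: A ∪ B = {1, 3, 4, 5, 6, 9, 10, 11, 12, 13}
(A ∪ B)' = U \ (A ∪ B) = {2, 7, 8, 14, 15}
A' = {2, 3, 4, 5, 6, 7, 8, 9, 10, 11, 12, 14, 15}, B' = {1, 2, 7, 8, 13, 14, 15}
Claimed RHS: A' ∩ B' = {2, 7, 8, 14, 15}
Identity is VALID: LHS = RHS = {2, 7, 8, 14, 15} ✓

Identity is valid. (A ∪ B)' = A' ∩ B' = {2, 7, 8, 14, 15}


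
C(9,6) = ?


C(n,k) = n! / (k!(n-k)!)
C(9,6) = 9! / (6!3!)
= 84

C(9,6) = 84


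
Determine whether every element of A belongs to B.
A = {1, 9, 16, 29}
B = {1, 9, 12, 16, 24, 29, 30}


A ⊆ B means every element of A is in B.
All elements of A are in B.
So A ⊆ B.

Yes, A ⊆ B


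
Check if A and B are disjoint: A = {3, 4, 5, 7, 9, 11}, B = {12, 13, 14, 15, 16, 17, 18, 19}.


Disjoint means A ∩ B = ∅.
A ∩ B = ∅
A ∩ B = ∅, so A and B are disjoint.

Yes, A and B are disjoint


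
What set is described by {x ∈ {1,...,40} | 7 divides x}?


Checking each candidate:
Condition: multiples of 7 in {1,...,40}
Result = {7, 14, 21, 28, 35}

{7, 14, 21, 28, 35}


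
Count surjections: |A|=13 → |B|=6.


n = |A| = 13, k = |B| = 6. Surjections via inclusion-exclusion:
S(n,k) = Σ(-1)^i × C(k,i) × (k-i)^n, i=0 to k
i=0: (-1)^0×C(6,0)×6^13 = 13060694016
i=1: (-1)^1×C(6,1)×5^13 = -7324218750
i=2: (-1)^2×C(6,2)×4^13 = 1006632960
i=3: (-1)^3×C(6,3)×3^13 = -31886460
i=4: (-1)^4×C(6,4)×2^13 = 122880
i=5: (-1)^5×C(6,5)×1^13 = -6
i=6: (-1)^6×C(6,6)×0^13 = 0
Total = 6711344640

Number of surjections = 6711344640


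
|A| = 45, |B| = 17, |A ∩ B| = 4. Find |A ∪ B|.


|A ∪ B| = |A| + |B| - |A ∩ B|
= 45 + 17 - 4
= 58

|A ∪ B| = 58


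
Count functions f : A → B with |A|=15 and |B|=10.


Each of |A| = 15 inputs maps to any of |B| = 10 outputs.
# functions = |B|^|A| = 10^15
= 1000000000000000

Number of functions = 1000000000000000


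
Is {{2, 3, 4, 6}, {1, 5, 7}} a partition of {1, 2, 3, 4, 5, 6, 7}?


A partition requires: (1) non-empty parts, (2) pairwise disjoint, (3) union = U
Parts: {2, 3, 4, 6}, {1, 5, 7}
Union of parts: {1, 2, 3, 4, 5, 6, 7}
U = {1, 2, 3, 4, 5, 6, 7}
All non-empty? True
Pairwise disjoint? True
Covers U? True

Yes, valid partition


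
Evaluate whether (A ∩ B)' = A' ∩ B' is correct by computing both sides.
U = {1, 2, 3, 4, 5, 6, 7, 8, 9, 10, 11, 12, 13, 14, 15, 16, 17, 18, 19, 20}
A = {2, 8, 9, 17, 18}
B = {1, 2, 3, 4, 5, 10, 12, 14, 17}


LHS: A ∩ B = {2, 17}
(A ∩ B)' = U \ (A ∩ B) = {1, 3, 4, 5, 6, 7, 8, 9, 10, 11, 12, 13, 14, 15, 16, 18, 19, 20}
A' = {1, 3, 4, 5, 6, 7, 10, 11, 12, 13, 14, 15, 16, 19, 20}, B' = {6, 7, 8, 9, 11, 13, 15, 16, 18, 19, 20}
Claimed RHS: A' ∩ B' = {6, 7, 11, 13, 15, 16, 19, 20}
Identity is INVALID: LHS = {1, 3, 4, 5, 6, 7, 8, 9, 10, 11, 12, 13, 14, 15, 16, 18, 19, 20} but the RHS claimed here equals {6, 7, 11, 13, 15, 16, 19, 20}. The correct form is (A ∩ B)' = A' ∪ B'.

Identity is invalid: (A ∩ B)' = {1, 3, 4, 5, 6, 7, 8, 9, 10, 11, 12, 13, 14, 15, 16, 18, 19, 20} but A' ∩ B' = {6, 7, 11, 13, 15, 16, 19, 20}. The correct De Morgan law is (A ∩ B)' = A' ∪ B'.


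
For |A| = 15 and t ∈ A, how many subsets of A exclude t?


Subsets of A avoiding t are subsets of A \ {t}, which has 14 elements.
Count = 2^(n-1) = 2^14
= 16384

Number of subsets avoiding t = 16384


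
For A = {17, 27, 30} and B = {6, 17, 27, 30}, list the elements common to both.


A ∩ B = elements in both A and B
A = {17, 27, 30}
B = {6, 17, 27, 30}
A ∩ B = {17, 27, 30}

A ∩ B = {17, 27, 30}


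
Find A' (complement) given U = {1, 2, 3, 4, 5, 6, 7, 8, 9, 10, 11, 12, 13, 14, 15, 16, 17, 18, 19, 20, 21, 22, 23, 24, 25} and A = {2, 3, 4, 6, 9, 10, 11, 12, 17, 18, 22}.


Aᶜ = U \ A = elements in U but not in A
U = {1, 2, 3, 4, 5, 6, 7, 8, 9, 10, 11, 12, 13, 14, 15, 16, 17, 18, 19, 20, 21, 22, 23, 24, 25}
A = {2, 3, 4, 6, 9, 10, 11, 12, 17, 18, 22}
Aᶜ = {1, 5, 7, 8, 13, 14, 15, 16, 19, 20, 21, 23, 24, 25}

Aᶜ = {1, 5, 7, 8, 13, 14, 15, 16, 19, 20, 21, 23, 24, 25}


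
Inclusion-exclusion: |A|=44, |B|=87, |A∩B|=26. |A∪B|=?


|A ∪ B| = |A| + |B| - |A ∩ B|
= 44 + 87 - 26
= 105

|A ∪ B| = 105


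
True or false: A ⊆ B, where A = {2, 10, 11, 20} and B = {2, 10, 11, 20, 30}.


A ⊆ B means every element of A is in B.
All elements of A are in B.
So A ⊆ B.

Yes, A ⊆ B


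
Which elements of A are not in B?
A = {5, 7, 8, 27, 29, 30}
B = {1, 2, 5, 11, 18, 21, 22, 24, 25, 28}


A \ B = elements in A but not in B
A = {5, 7, 8, 27, 29, 30}
B = {1, 2, 5, 11, 18, 21, 22, 24, 25, 28}
Remove from A any elements in B
A \ B = {7, 8, 27, 29, 30}

A \ B = {7, 8, 27, 29, 30}


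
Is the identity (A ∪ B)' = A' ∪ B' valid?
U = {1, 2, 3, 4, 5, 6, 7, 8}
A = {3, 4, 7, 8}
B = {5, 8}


LHS: A ∪ B = {3, 4, 5, 7, 8}
(A ∪ B)' = U \ (A ∪ B) = {1, 2, 6}
A' = {1, 2, 5, 6}, B' = {1, 2, 3, 4, 6, 7}
Claimed RHS: A' ∪ B' = {1, 2, 3, 4, 5, 6, 7}
Identity is INVALID: LHS = {1, 2, 6} but the RHS claimed here equals {1, 2, 3, 4, 5, 6, 7}. The correct form is (A ∪ B)' = A' ∩ B'.

Identity is invalid: (A ∪ B)' = {1, 2, 6} but A' ∪ B' = {1, 2, 3, 4, 5, 6, 7}. The correct De Morgan law is (A ∪ B)' = A' ∩ B'.


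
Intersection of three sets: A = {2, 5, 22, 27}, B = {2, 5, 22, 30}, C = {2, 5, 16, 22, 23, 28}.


A ∩ B = {2, 5, 22}
(A ∩ B) ∩ C = {2, 5, 22}

A ∩ B ∩ C = {2, 5, 22}


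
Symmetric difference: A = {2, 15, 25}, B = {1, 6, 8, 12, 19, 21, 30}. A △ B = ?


A △ B = (A \ B) ∪ (B \ A) = elements in exactly one of A or B
A \ B = {2, 15, 25}
B \ A = {1, 6, 8, 12, 19, 21, 30}
A △ B = {1, 2, 6, 8, 12, 15, 19, 21, 25, 30}

A △ B = {1, 2, 6, 8, 12, 15, 19, 21, 25, 30}


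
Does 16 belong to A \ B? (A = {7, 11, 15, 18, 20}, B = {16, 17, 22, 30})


A = {7, 11, 15, 18, 20}, B = {16, 17, 22, 30}
A \ B = elements in A but not in B
A \ B = {7, 11, 15, 18, 20}
Checking if 16 ∈ A \ B
16 is not in A \ B → False

16 ∉ A \ B


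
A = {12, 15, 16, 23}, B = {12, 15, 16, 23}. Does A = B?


Two sets are equal iff they have exactly the same elements.
A = {12, 15, 16, 23}
B = {12, 15, 16, 23}
Same elements → A = B

Yes, A = B


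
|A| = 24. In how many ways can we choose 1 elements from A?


C(n,k) = n! / (k!(n-k)!)
C(24,1) = 24! / (1!23!)
= 24

C(24,1) = 24


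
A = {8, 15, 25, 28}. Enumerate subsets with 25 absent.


A subset of A that omits 25 is a subset of A \ {25}, so there are 2^(n-1) = 2^3 = 8 of them.
Subsets excluding 25: ∅, {8}, {15}, {28}, {8, 15}, {8, 28}, {15, 28}, {8, 15, 28}

Subsets excluding 25 (8 total): ∅, {8}, {15}, {28}, {8, 15}, {8, 28}, {15, 28}, {8, 15, 28}


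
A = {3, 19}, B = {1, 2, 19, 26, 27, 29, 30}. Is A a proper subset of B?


A ⊂ B requires: A ⊆ B AND A ≠ B.
A ⊆ B? No
A ⊄ B, so A is not a proper subset.

No, A is not a proper subset of B


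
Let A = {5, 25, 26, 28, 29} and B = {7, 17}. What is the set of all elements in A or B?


A ∪ B = all elements in A or B (or both)
A = {5, 25, 26, 28, 29}
B = {7, 17}
A ∪ B = {5, 7, 17, 25, 26, 28, 29}

A ∪ B = {5, 7, 17, 25, 26, 28, 29}


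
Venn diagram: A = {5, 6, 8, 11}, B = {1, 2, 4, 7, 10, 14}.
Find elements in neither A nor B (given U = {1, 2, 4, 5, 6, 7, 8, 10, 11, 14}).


A = {5, 6, 8, 11}
B = {1, 2, 4, 7, 10, 14}
Region: in neither A nor B (given U = {1, 2, 4, 5, 6, 7, 8, 10, 11, 14})
Elements: ∅

Elements in neither A nor B (given U = {1, 2, 4, 5, 6, 7, 8, 10, 11, 14}): ∅


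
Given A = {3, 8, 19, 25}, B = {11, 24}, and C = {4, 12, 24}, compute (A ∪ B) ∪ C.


A ∪ B = {3, 8, 11, 19, 24, 25}
(A ∪ B) ∪ C = {3, 4, 8, 11, 12, 19, 24, 25}

A ∪ B ∪ C = {3, 4, 8, 11, 12, 19, 24, 25}


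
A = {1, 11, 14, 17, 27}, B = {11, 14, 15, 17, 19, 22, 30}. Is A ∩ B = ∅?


Disjoint means A ∩ B = ∅.
A ∩ B = {11, 14, 17}
A ∩ B ≠ ∅, so A and B are NOT disjoint.

No, A and B are not disjoint (A ∩ B = {11, 14, 17})


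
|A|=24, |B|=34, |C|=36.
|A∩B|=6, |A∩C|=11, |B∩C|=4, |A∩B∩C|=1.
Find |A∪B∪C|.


|A∪B∪C| = |A|+|B|+|C| - |A∩B|-|A∩C|-|B∩C| + |A∩B∩C|
= 24+34+36 - 6-11-4 + 1
= 94 - 21 + 1
= 74

|A ∪ B ∪ C| = 74


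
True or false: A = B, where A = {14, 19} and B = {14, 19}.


Two sets are equal iff they have exactly the same elements.
A = {14, 19}
B = {14, 19}
Same elements → A = B

Yes, A = B


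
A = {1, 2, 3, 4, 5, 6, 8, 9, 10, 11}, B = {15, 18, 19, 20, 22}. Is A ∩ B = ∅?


Disjoint means A ∩ B = ∅.
A ∩ B = ∅
A ∩ B = ∅, so A and B are disjoint.

Yes, A and B are disjoint


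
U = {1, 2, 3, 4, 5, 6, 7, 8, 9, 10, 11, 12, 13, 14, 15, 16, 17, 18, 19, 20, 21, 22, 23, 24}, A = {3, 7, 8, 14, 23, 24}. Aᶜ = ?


Aᶜ = U \ A = elements in U but not in A
U = {1, 2, 3, 4, 5, 6, 7, 8, 9, 10, 11, 12, 13, 14, 15, 16, 17, 18, 19, 20, 21, 22, 23, 24}
A = {3, 7, 8, 14, 23, 24}
Aᶜ = {1, 2, 4, 5, 6, 9, 10, 11, 12, 13, 15, 16, 17, 18, 19, 20, 21, 22}

Aᶜ = {1, 2, 4, 5, 6, 9, 10, 11, 12, 13, 15, 16, 17, 18, 19, 20, 21, 22}


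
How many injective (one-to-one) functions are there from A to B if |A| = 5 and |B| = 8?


An injection sends each of |A| = 5 inputs to a distinct output in B.
# injections = |B|·(|B|-1)·…·(|B|-|A|+1) = 8! / (8 - 5)!
= 8 × 7 × 6 × 5 × 4
= 6720

Number of injections = 6720


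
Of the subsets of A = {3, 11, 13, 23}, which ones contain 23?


A subset of A contains 23 iff the remaining 3 elements form any subset of A \ {23}.
Count: 2^(n-1) = 2^3 = 8
Subsets containing 23: {23}, {3, 23}, {11, 23}, {13, 23}, {3, 11, 23}, {3, 13, 23}, {11, 13, 23}, {3, 11, 13, 23}

Subsets containing 23 (8 total): {23}, {3, 23}, {11, 23}, {13, 23}, {3, 11, 23}, {3, 13, 23}, {11, 13, 23}, {3, 11, 13, 23}


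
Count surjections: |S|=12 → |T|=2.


n = |S| = 12, k = |T| = 2. Surjections via inclusion-exclusion:
S(n,k) = Σ(-1)^i × C(k,i) × (k-i)^n, i=0 to k
i=0: (-1)^0×C(2,0)×2^12 = 4096
i=1: (-1)^1×C(2,1)×1^12 = -2
i=2: (-1)^2×C(2,2)×0^12 = 0
Total = 4094

Number of surjections = 4094


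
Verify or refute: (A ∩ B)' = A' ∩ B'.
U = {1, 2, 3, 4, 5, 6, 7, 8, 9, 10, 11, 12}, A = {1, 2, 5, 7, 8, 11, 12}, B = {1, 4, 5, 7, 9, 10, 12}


LHS: A ∩ B = {1, 5, 7, 12}
(A ∩ B)' = U \ (A ∩ B) = {2, 3, 4, 6, 8, 9, 10, 11}
A' = {3, 4, 6, 9, 10}, B' = {2, 3, 6, 8, 11}
Claimed RHS: A' ∩ B' = {3, 6}
Identity is INVALID: LHS = {2, 3, 4, 6, 8, 9, 10, 11} but the RHS claimed here equals {3, 6}. The correct form is (A ∩ B)' = A' ∪ B'.

Identity is invalid: (A ∩ B)' = {2, 3, 4, 6, 8, 9, 10, 11} but A' ∩ B' = {3, 6}. The correct De Morgan law is (A ∩ B)' = A' ∪ B'.


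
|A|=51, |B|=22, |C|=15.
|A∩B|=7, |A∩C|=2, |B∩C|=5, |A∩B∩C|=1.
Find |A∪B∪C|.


|A∪B∪C| = |A|+|B|+|C| - |A∩B|-|A∩C|-|B∩C| + |A∩B∩C|
= 51+22+15 - 7-2-5 + 1
= 88 - 14 + 1
= 75

|A ∪ B ∪ C| = 75


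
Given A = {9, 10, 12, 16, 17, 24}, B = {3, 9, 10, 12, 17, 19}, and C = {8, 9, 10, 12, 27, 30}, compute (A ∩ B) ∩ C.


A ∩ B = {9, 10, 12, 17}
(A ∩ B) ∩ C = {9, 10, 12}

A ∩ B ∩ C = {9, 10, 12}


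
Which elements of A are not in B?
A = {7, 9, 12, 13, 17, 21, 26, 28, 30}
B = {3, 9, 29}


A \ B = elements in A but not in B
A = {7, 9, 12, 13, 17, 21, 26, 28, 30}
B = {3, 9, 29}
Remove from A any elements in B
A \ B = {7, 12, 13, 17, 21, 26, 28, 30}

A \ B = {7, 12, 13, 17, 21, 26, 28, 30}


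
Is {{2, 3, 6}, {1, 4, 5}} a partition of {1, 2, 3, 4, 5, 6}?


A partition requires: (1) non-empty parts, (2) pairwise disjoint, (3) union = U
Parts: {2, 3, 6}, {1, 4, 5}
Union of parts: {1, 2, 3, 4, 5, 6}
U = {1, 2, 3, 4, 5, 6}
All non-empty? True
Pairwise disjoint? True
Covers U? True

Yes, valid partition


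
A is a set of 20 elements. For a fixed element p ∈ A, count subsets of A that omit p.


Subsets of A avoiding p are subsets of A \ {p}, which has 19 elements.
Count = 2^(n-1) = 2^19
= 524288

Number of subsets avoiding p = 524288


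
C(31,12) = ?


C(n,k) = n! / (k!(n-k)!)
C(31,12) = 31! / (12!19!)
= 141120525

C(31,12) = 141120525


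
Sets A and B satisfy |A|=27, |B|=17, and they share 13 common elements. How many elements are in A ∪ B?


|A ∪ B| = |A| + |B| - |A ∩ B|
= 27 + 17 - 13
= 31

|A ∪ B| = 31


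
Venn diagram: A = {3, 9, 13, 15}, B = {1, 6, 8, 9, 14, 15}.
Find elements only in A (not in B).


A = {3, 9, 13, 15}
B = {1, 6, 8, 9, 14, 15}
Region: only in A (not in B)
Elements: {3, 13}

Elements only in A (not in B): {3, 13}


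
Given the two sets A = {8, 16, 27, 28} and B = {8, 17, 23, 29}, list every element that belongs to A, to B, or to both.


A ∪ B = all elements in A or B (or both)
A = {8, 16, 27, 28}
B = {8, 17, 23, 29}
A ∪ B = {8, 16, 17, 23, 27, 28, 29}

A ∪ B = {8, 16, 17, 23, 27, 28, 29}


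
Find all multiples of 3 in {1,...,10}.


Checking each candidate:
Condition: multiples of 3 in {1,...,10}
Result = {3, 6, 9}

{3, 6, 9}


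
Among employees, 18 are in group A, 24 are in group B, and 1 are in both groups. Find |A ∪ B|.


|A ∪ B| = |A| + |B| - |A ∩ B|
= 18 + 24 - 1
= 41

|A ∪ B| = 41


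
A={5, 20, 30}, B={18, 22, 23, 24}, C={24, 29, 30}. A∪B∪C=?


A ∪ B = {5, 18, 20, 22, 23, 24, 30}
(A ∪ B) ∪ C = {5, 18, 20, 22, 23, 24, 29, 30}

A ∪ B ∪ C = {5, 18, 20, 22, 23, 24, 29, 30}


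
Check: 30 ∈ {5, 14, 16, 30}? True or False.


A = {5, 14, 16, 30}
Checking if 30 is in A
30 is in A → True

30 ∈ A


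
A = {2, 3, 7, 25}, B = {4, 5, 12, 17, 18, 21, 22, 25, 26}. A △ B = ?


A △ B = (A \ B) ∪ (B \ A) = elements in exactly one of A or B
A \ B = {2, 3, 7}
B \ A = {4, 5, 12, 17, 18, 21, 22, 26}
A △ B = {2, 3, 4, 5, 7, 12, 17, 18, 21, 22, 26}

A △ B = {2, 3, 4, 5, 7, 12, 17, 18, 21, 22, 26}


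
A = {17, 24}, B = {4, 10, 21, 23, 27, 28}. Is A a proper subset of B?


A ⊂ B requires: A ⊆ B AND A ≠ B.
A ⊆ B? No
A ⊄ B, so A is not a proper subset.

No, A is not a proper subset of B


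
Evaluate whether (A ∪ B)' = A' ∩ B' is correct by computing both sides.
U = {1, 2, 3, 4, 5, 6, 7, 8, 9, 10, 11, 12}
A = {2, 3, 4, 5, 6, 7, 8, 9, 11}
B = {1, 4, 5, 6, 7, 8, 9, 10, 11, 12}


LHS: A ∪ B = {1, 2, 3, 4, 5, 6, 7, 8, 9, 10, 11, 12}
(A ∪ B)' = U \ (A ∪ B) = ∅
A' = {1, 10, 12}, B' = {2, 3}
Claimed RHS: A' ∩ B' = ∅
Identity is VALID: LHS = RHS = ∅ ✓

Identity is valid. (A ∪ B)' = A' ∩ B' = ∅


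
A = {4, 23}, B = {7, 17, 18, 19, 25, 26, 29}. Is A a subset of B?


A ⊆ B means every element of A is in B.
Elements in A not in B: {4, 23}
So A ⊄ B.

No, A ⊄ B


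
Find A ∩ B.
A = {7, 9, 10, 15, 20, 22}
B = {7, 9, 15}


A ∩ B = elements in both A and B
A = {7, 9, 10, 15, 20, 22}
B = {7, 9, 15}
A ∩ B = {7, 9, 15}

A ∩ B = {7, 9, 15}


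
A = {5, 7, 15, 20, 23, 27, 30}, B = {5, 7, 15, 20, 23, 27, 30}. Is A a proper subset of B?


A ⊂ B requires: A ⊆ B AND A ≠ B.
A ⊆ B? Yes
A = B? Yes
A = B, so A is not a PROPER subset.

No, A is not a proper subset of B


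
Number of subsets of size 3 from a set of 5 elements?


C(n,k) = n! / (k!(n-k)!)
C(5,3) = 5! / (3!2!)
= 10

C(5,3) = 10


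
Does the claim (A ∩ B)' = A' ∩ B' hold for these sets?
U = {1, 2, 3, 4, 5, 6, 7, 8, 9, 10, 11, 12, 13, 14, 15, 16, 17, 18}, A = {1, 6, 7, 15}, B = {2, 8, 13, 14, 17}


LHS: A ∩ B = ∅
(A ∩ B)' = U \ (A ∩ B) = {1, 2, 3, 4, 5, 6, 7, 8, 9, 10, 11, 12, 13, 14, 15, 16, 17, 18}
A' = {2, 3, 4, 5, 8, 9, 10, 11, 12, 13, 14, 16, 17, 18}, B' = {1, 3, 4, 5, 6, 7, 9, 10, 11, 12, 15, 16, 18}
Claimed RHS: A' ∩ B' = {3, 4, 5, 9, 10, 11, 12, 16, 18}
Identity is INVALID: LHS = {1, 2, 3, 4, 5, 6, 7, 8, 9, 10, 11, 12, 13, 14, 15, 16, 17, 18} but the RHS claimed here equals {3, 4, 5, 9, 10, 11, 12, 16, 18}. The correct form is (A ∩ B)' = A' ∪ B'.

Identity is invalid: (A ∩ B)' = {1, 2, 3, 4, 5, 6, 7, 8, 9, 10, 11, 12, 13, 14, 15, 16, 17, 18} but A' ∩ B' = {3, 4, 5, 9, 10, 11, 12, 16, 18}. The correct De Morgan law is (A ∩ B)' = A' ∪ B'.


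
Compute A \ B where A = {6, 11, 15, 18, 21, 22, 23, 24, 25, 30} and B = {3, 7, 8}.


A \ B = elements in A but not in B
A = {6, 11, 15, 18, 21, 22, 23, 24, 25, 30}
B = {3, 7, 8}
Remove from A any elements in B
A \ B = {6, 11, 15, 18, 21, 22, 23, 24, 25, 30}

A \ B = {6, 11, 15, 18, 21, 22, 23, 24, 25, 30}


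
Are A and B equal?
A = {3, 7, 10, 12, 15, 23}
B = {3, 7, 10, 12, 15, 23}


Two sets are equal iff they have exactly the same elements.
A = {3, 7, 10, 12, 15, 23}
B = {3, 7, 10, 12, 15, 23}
Same elements → A = B

Yes, A = B


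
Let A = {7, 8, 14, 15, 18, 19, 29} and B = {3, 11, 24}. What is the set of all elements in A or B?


A ∪ B = all elements in A or B (or both)
A = {7, 8, 14, 15, 18, 19, 29}
B = {3, 11, 24}
A ∪ B = {3, 7, 8, 11, 14, 15, 18, 19, 24, 29}

A ∪ B = {3, 7, 8, 11, 14, 15, 18, 19, 24, 29}


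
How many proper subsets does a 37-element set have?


Total subsets = 2^n = 2^37 = 137438953472
Proper subsets exclude the set itself: 2^n - 1
= 137438953472 - 1
= 137438953471

Number of proper subsets = 137438953471


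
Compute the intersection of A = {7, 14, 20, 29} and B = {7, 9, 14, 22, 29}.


A ∩ B = elements in both A and B
A = {7, 14, 20, 29}
B = {7, 9, 14, 22, 29}
A ∩ B = {7, 14, 29}

A ∩ B = {7, 14, 29}


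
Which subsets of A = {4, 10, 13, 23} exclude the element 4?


A subset of A that omits 4 is a subset of A \ {4}, so there are 2^(n-1) = 2^3 = 8 of them.
Subsets excluding 4: ∅, {10}, {13}, {23}, {10, 13}, {10, 23}, {13, 23}, {10, 13, 23}

Subsets excluding 4 (8 total): ∅, {10}, {13}, {23}, {10, 13}, {10, 23}, {13, 23}, {10, 13, 23}


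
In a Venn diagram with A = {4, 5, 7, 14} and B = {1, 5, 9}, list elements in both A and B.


A = {4, 5, 7, 14}
B = {1, 5, 9}
Region: in both A and B
Elements: {5}

Elements in both A and B: {5}


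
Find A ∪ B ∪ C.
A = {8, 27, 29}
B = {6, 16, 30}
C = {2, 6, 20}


A ∪ B = {6, 8, 16, 27, 29, 30}
(A ∪ B) ∪ C = {2, 6, 8, 16, 20, 27, 29, 30}

A ∪ B ∪ C = {2, 6, 8, 16, 20, 27, 29, 30}


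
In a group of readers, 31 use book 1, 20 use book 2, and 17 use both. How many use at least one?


|A ∪ B| = |A| + |B| - |A ∩ B|
= 31 + 20 - 17
= 34

|A ∪ B| = 34


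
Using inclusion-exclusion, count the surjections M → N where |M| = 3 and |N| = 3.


n = |M| = 3, k = |N| = 3. Surjections via inclusion-exclusion:
S(n,k) = Σ(-1)^i × C(k,i) × (k-i)^n, i=0 to k
i=0: (-1)^0×C(3,0)×3^3 = 27
i=1: (-1)^1×C(3,1)×2^3 = -24
i=2: (-1)^2×C(3,2)×1^3 = 3
i=3: (-1)^3×C(3,3)×0^3 = 0
Total = 6

Number of surjections = 6


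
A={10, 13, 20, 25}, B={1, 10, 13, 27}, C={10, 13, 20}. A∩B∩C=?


A ∩ B = {10, 13}
(A ∩ B) ∩ C = {10, 13}

A ∩ B ∩ C = {10, 13}


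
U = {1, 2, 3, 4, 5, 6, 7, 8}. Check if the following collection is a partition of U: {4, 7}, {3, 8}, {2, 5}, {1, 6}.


A partition requires: (1) non-empty parts, (2) pairwise disjoint, (3) union = U
Parts: {4, 7}, {3, 8}, {2, 5}, {1, 6}
Union of parts: {1, 2, 3, 4, 5, 6, 7, 8}
U = {1, 2, 3, 4, 5, 6, 7, 8}
All non-empty? True
Pairwise disjoint? True
Covers U? True

Yes, valid partition


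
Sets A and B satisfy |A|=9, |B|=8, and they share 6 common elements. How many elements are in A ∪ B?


|A ∪ B| = |A| + |B| - |A ∩ B|
= 9 + 8 - 6
= 11

|A ∪ B| = 11


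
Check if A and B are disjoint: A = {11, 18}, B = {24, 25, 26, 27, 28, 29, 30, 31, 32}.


Disjoint means A ∩ B = ∅.
A ∩ B = ∅
A ∩ B = ∅, so A and B are disjoint.

Yes, A and B are disjoint


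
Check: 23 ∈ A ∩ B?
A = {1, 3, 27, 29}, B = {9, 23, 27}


A = {1, 3, 27, 29}, B = {9, 23, 27}
A ∩ B = elements in both A and B
A ∩ B = {27}
Checking if 23 ∈ A ∩ B
23 is not in A ∩ B → False

23 ∉ A ∩ B


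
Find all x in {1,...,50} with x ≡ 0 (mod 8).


Checking each candidate:
Condition: x in {1,...,50} with x ≡ 0 (mod 8)
Result = {8, 16, 24, 32, 40, 48}

{8, 16, 24, 32, 40, 48}


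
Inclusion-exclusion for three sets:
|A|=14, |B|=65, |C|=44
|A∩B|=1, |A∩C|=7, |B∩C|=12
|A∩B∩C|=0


|A∪B∪C| = |A|+|B|+|C| - |A∩B|-|A∩C|-|B∩C| + |A∩B∩C|
= 14+65+44 - 1-7-12 + 0
= 123 - 20 + 0
= 103

|A ∪ B ∪ C| = 103


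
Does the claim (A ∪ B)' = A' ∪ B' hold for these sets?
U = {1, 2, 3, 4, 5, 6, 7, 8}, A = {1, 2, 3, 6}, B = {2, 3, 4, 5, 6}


LHS: A ∪ B = {1, 2, 3, 4, 5, 6}
(A ∪ B)' = U \ (A ∪ B) = {7, 8}
A' = {4, 5, 7, 8}, B' = {1, 7, 8}
Claimed RHS: A' ∪ B' = {1, 4, 5, 7, 8}
Identity is INVALID: LHS = {7, 8} but the RHS claimed here equals {1, 4, 5, 7, 8}. The correct form is (A ∪ B)' = A' ∩ B'.

Identity is invalid: (A ∪ B)' = {7, 8} but A' ∪ B' = {1, 4, 5, 7, 8}. The correct De Morgan law is (A ∪ B)' = A' ∩ B'.


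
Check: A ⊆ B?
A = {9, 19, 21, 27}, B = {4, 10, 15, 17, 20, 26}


A ⊆ B means every element of A is in B.
Elements in A not in B: {9, 19, 21, 27}
So A ⊄ B.

No, A ⊄ B


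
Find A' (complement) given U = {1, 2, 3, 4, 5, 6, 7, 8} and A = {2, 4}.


Aᶜ = U \ A = elements in U but not in A
U = {1, 2, 3, 4, 5, 6, 7, 8}
A = {2, 4}
Aᶜ = {1, 3, 5, 6, 7, 8}

Aᶜ = {1, 3, 5, 6, 7, 8}


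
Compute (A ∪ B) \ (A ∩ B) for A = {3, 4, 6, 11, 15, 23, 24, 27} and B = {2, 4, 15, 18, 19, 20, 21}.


A △ B = (A \ B) ∪ (B \ A) = elements in exactly one of A or B
A \ B = {3, 6, 11, 23, 24, 27}
B \ A = {2, 18, 19, 20, 21}
A △ B = {2, 3, 6, 11, 18, 19, 20, 21, 23, 24, 27}

A △ B = {2, 3, 6, 11, 18, 19, 20, 21, 23, 24, 27}


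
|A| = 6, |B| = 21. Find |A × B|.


|A × B| = |A| × |B|
= 6 × 21
= 126

|A × B| = 126


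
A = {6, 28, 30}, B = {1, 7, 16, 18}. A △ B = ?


A △ B = (A \ B) ∪ (B \ A) = elements in exactly one of A or B
A \ B = {6, 28, 30}
B \ A = {1, 7, 16, 18}
A △ B = {1, 6, 7, 16, 18, 28, 30}

A △ B = {1, 6, 7, 16, 18, 28, 30}


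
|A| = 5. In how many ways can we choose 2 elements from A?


C(n,k) = n! / (k!(n-k)!)
C(5,2) = 5! / (2!3!)
= 10

C(5,2) = 10


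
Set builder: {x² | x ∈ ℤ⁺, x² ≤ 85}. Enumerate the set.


Checking each candidate:
Condition: positive perfect squares ≤ 85
Result = {1, 4, 9, 16, 25, 36, 49, 64, 81}

{1, 4, 9, 16, 25, 36, 49, 64, 81}


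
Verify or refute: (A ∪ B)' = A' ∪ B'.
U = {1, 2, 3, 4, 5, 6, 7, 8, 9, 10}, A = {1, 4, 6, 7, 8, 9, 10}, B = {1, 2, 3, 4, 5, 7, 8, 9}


LHS: A ∪ B = {1, 2, 3, 4, 5, 6, 7, 8, 9, 10}
(A ∪ B)' = U \ (A ∪ B) = ∅
A' = {2, 3, 5}, B' = {6, 10}
Claimed RHS: A' ∪ B' = {2, 3, 5, 6, 10}
Identity is INVALID: LHS = ∅ but the RHS claimed here equals {2, 3, 5, 6, 10}. The correct form is (A ∪ B)' = A' ∩ B'.

Identity is invalid: (A ∪ B)' = ∅ but A' ∪ B' = {2, 3, 5, 6, 10}. The correct De Morgan law is (A ∪ B)' = A' ∩ B'.


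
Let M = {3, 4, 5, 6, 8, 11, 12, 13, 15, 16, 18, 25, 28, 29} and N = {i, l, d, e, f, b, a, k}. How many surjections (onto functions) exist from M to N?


n = |M| = 14, k = |N| = 8. Surjections via inclusion-exclusion:
S(n,k) = Σ(-1)^i × C(k,i) × (k-i)^n, i=0 to k
i=0: (-1)^0×C(8,0)×8^14 = 4398046511104
i=1: (-1)^1×C(8,1)×7^14 = -5425784582792
i=2: (-1)^2×C(8,2)×6^14 = 2194196594688
i=3: (-1)^3×C(8,3)×5^14 = -341796875000
i=4: (-1)^4×C(8,4)×4^14 = 18790481920
i=5: (-1)^5×C(8,5)×3^14 = -267846264
i=6: (-1)^6×C(8,6)×2^14 = 458752
i=7: (-1)^7×C(8,7)×1^14 = -8
i=8: (-1)^8×C(8,8)×0^14 = 0
Total = 843184742400

Number of surjections = 843184742400


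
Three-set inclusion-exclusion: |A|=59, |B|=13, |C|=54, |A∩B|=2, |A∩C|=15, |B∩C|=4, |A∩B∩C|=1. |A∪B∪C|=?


|A∪B∪C| = |A|+|B|+|C| - |A∩B|-|A∩C|-|B∩C| + |A∩B∩C|
= 59+13+54 - 2-15-4 + 1
= 126 - 21 + 1
= 106

|A ∪ B ∪ C| = 106


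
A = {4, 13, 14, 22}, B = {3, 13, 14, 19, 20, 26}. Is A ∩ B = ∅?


Disjoint means A ∩ B = ∅.
A ∩ B = {13, 14}
A ∩ B ≠ ∅, so A and B are NOT disjoint.

No, A and B are not disjoint (A ∩ B = {13, 14})


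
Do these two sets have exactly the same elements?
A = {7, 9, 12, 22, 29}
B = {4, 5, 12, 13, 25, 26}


Two sets are equal iff they have exactly the same elements.
A = {7, 9, 12, 22, 29}
B = {4, 5, 12, 13, 25, 26}
Differences: {4, 5, 7, 9, 13, 22, 25, 26, 29}
A ≠ B

No, A ≠ B


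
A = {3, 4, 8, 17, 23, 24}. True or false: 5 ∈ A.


A = {3, 4, 8, 17, 23, 24}
Checking if 5 is in A
5 is not in A → False

5 ∉ A


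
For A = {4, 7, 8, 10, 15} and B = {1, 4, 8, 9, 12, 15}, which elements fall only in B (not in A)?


A = {4, 7, 8, 10, 15}
B = {1, 4, 8, 9, 12, 15}
Region: only in B (not in A)
Elements: {1, 9, 12}

Elements only in B (not in A): {1, 9, 12}


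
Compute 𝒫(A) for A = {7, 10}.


|A| = 2, so |P(A)| = 2^2 = 4
Enumerate subsets by cardinality (0 to 2):
∅, {7}, {10}, {7, 10}

P(A) has 4 subsets: ∅, {7}, {10}, {7, 10}


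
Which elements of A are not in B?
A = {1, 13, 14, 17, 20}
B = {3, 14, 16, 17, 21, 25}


A \ B = elements in A but not in B
A = {1, 13, 14, 17, 20}
B = {3, 14, 16, 17, 21, 25}
Remove from A any elements in B
A \ B = {1, 13, 20}

A \ B = {1, 13, 20}


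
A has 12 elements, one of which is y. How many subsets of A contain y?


Subsets of A containing y correspond to subsets of A \ {y}, which has 11 elements.
Count = 2^(n-1) = 2^11
= 2048

Number of subsets containing y = 2048


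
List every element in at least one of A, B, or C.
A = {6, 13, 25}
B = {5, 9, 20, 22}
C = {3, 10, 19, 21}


A ∪ B = {5, 6, 9, 13, 20, 22, 25}
(A ∪ B) ∪ C = {3, 5, 6, 9, 10, 13, 19, 20, 21, 22, 25}

A ∪ B ∪ C = {3, 5, 6, 9, 10, 13, 19, 20, 21, 22, 25}


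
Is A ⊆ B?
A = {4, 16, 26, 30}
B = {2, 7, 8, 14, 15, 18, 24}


A ⊆ B means every element of A is in B.
Elements in A not in B: {4, 16, 26, 30}
So A ⊄ B.

No, A ⊄ B


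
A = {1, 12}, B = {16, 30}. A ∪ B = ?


A ∪ B = all elements in A or B (or both)
A = {1, 12}
B = {16, 30}
A ∪ B = {1, 12, 16, 30}

A ∪ B = {1, 12, 16, 30}


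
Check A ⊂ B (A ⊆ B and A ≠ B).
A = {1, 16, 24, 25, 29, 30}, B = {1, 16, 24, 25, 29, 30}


A ⊂ B requires: A ⊆ B AND A ≠ B.
A ⊆ B? Yes
A = B? Yes
A = B, so A is not a PROPER subset.

No, A is not a proper subset of B


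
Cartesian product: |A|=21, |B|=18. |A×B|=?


|A × B| = |A| × |B|
= 21 × 18
= 378

|A × B| = 378


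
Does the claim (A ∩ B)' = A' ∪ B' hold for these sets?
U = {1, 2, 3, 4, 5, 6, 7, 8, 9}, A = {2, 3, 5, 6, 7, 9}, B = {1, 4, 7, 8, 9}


LHS: A ∩ B = {7, 9}
(A ∩ B)' = U \ (A ∩ B) = {1, 2, 3, 4, 5, 6, 8}
A' = {1, 4, 8}, B' = {2, 3, 5, 6}
Claimed RHS: A' ∪ B' = {1, 2, 3, 4, 5, 6, 8}
Identity is VALID: LHS = RHS = {1, 2, 3, 4, 5, 6, 8} ✓

Identity is valid. (A ∩ B)' = A' ∪ B' = {1, 2, 3, 4, 5, 6, 8}
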